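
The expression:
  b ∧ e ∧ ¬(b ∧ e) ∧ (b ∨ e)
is never true.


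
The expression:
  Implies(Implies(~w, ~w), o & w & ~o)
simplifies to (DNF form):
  False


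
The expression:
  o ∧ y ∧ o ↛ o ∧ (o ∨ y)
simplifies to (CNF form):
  False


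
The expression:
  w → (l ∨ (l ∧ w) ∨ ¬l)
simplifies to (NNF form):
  True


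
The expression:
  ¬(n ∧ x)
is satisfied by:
  {x: False, n: False}
  {n: True, x: False}
  {x: True, n: False}


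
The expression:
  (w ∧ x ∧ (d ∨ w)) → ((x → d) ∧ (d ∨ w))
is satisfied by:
  {d: True, w: False, x: False}
  {w: False, x: False, d: False}
  {x: True, d: True, w: False}
  {x: True, w: False, d: False}
  {d: True, w: True, x: False}
  {w: True, d: False, x: False}
  {x: True, w: True, d: True}


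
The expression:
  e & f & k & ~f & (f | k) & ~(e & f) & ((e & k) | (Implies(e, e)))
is never true.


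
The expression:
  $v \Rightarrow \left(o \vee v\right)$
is always true.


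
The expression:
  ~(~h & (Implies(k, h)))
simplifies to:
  h | k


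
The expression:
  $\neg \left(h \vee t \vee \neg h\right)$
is never true.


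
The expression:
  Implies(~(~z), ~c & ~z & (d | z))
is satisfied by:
  {z: False}


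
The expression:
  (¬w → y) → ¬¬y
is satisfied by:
  {y: True, w: False}
  {w: False, y: False}
  {w: True, y: True}


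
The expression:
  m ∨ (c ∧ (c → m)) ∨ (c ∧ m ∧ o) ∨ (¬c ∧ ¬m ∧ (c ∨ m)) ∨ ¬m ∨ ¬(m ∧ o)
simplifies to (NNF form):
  True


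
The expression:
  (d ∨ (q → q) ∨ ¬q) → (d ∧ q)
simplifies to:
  d ∧ q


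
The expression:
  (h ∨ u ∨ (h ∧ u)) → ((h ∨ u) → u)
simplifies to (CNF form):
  u ∨ ¬h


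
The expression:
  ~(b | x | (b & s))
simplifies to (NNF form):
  ~b & ~x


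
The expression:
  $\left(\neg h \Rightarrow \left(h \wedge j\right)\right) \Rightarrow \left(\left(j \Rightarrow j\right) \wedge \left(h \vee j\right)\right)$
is always true.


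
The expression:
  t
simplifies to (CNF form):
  t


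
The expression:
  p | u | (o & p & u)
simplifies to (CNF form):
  p | u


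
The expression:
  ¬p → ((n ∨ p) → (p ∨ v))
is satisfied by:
  {v: True, p: True, n: False}
  {v: True, p: False, n: False}
  {p: True, v: False, n: False}
  {v: False, p: False, n: False}
  {n: True, v: True, p: True}
  {n: True, v: True, p: False}
  {n: True, p: True, v: False}


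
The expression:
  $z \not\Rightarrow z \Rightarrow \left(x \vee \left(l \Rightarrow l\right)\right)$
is always true.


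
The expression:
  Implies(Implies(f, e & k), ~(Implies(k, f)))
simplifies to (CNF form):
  (f | k) & (k | ~k) & (f | k | ~e) & (f | k | ~f) & (f | ~e | ~f) & (k | ~e | ~k) & (k | ~f | ~k) & (~e | ~f | ~k)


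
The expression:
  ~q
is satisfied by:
  {q: False}


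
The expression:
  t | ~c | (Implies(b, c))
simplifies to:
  True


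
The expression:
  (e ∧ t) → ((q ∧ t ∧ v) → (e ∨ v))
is always true.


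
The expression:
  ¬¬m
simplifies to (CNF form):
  m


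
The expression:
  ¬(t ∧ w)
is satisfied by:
  {w: False, t: False}
  {t: True, w: False}
  {w: True, t: False}


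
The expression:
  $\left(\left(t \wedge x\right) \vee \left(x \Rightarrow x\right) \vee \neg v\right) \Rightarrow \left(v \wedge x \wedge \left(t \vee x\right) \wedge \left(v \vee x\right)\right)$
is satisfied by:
  {x: True, v: True}


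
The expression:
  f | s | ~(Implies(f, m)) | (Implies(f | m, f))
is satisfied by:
  {s: True, f: True, m: False}
  {s: True, f: False, m: False}
  {f: True, s: False, m: False}
  {s: False, f: False, m: False}
  {s: True, m: True, f: True}
  {s: True, m: True, f: False}
  {m: True, f: True, s: False}


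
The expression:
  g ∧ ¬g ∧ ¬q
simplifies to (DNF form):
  False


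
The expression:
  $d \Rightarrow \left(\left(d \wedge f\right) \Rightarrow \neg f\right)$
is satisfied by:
  {d: False, f: False}
  {f: True, d: False}
  {d: True, f: False}


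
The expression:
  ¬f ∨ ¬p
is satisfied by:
  {p: False, f: False}
  {f: True, p: False}
  {p: True, f: False}


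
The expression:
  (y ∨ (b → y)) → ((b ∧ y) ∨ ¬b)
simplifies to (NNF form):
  True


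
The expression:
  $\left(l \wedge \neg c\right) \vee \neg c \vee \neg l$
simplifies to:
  $\neg c \vee \neg l$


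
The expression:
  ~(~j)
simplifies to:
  j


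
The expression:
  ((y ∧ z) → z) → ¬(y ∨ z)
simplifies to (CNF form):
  ¬y ∧ ¬z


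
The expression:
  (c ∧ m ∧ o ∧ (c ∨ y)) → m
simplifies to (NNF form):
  True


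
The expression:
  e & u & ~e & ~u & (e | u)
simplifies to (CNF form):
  False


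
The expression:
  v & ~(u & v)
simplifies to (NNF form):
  v & ~u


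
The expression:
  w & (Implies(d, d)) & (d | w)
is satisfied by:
  {w: True}


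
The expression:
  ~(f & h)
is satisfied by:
  {h: False, f: False}
  {f: True, h: False}
  {h: True, f: False}


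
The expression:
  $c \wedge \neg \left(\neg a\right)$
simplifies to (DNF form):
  $a \wedge c$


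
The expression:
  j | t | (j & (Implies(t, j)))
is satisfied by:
  {t: True, j: True}
  {t: True, j: False}
  {j: True, t: False}


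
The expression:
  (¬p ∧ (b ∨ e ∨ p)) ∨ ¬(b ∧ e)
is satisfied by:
  {p: False, e: False, b: False}
  {b: True, p: False, e: False}
  {e: True, p: False, b: False}
  {b: True, e: True, p: False}
  {p: True, b: False, e: False}
  {b: True, p: True, e: False}
  {e: True, p: True, b: False}


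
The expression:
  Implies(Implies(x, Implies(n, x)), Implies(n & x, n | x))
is always true.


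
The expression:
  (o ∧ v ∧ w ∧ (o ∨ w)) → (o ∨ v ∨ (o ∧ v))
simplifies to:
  True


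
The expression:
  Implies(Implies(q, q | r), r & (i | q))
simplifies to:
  r & (i | q)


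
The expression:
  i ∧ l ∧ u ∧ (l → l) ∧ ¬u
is never true.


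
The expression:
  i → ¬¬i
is always true.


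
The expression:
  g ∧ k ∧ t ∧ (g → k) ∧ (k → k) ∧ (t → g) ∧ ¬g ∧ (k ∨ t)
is never true.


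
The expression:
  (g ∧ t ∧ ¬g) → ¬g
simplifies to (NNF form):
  True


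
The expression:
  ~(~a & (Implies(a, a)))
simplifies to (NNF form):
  a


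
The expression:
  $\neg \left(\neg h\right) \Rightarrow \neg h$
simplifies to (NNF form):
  $\neg h$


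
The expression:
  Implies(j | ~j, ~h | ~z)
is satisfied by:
  {h: False, z: False}
  {z: True, h: False}
  {h: True, z: False}


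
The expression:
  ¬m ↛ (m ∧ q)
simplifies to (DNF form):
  ¬m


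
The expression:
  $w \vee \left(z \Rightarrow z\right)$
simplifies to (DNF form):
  $\text{True}$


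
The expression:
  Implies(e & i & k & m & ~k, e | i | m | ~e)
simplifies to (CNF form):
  True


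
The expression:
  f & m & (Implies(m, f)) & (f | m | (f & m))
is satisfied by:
  {m: True, f: True}


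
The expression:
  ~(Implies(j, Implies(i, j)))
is never true.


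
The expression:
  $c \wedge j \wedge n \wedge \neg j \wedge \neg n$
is never true.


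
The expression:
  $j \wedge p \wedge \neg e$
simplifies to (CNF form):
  $j \wedge p \wedge \neg e$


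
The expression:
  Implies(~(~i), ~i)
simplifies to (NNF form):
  ~i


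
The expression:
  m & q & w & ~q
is never true.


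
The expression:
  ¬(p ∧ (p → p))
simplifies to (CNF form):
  ¬p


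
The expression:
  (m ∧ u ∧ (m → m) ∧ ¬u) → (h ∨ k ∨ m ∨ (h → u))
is always true.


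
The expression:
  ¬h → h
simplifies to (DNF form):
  h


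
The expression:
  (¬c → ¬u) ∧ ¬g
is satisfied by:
  {c: True, g: False, u: False}
  {g: False, u: False, c: False}
  {c: True, u: True, g: False}


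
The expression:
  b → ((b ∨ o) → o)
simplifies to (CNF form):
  o ∨ ¬b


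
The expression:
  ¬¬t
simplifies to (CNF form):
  t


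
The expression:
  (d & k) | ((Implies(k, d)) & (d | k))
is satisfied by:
  {d: True}


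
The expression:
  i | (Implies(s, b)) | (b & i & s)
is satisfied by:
  {i: True, b: True, s: False}
  {i: True, s: False, b: False}
  {b: True, s: False, i: False}
  {b: False, s: False, i: False}
  {i: True, b: True, s: True}
  {i: True, s: True, b: False}
  {b: True, s: True, i: False}


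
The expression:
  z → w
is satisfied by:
  {w: True, z: False}
  {z: False, w: False}
  {z: True, w: True}


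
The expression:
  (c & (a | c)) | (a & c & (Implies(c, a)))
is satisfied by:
  {c: True}


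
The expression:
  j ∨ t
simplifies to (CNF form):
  j ∨ t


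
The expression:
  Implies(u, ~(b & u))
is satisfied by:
  {u: False, b: False}
  {b: True, u: False}
  {u: True, b: False}


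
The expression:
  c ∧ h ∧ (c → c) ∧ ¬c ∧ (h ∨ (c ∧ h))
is never true.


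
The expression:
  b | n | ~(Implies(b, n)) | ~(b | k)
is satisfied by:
  {n: True, b: True, k: False}
  {n: True, k: False, b: False}
  {b: True, k: False, n: False}
  {b: False, k: False, n: False}
  {n: True, b: True, k: True}
  {n: True, k: True, b: False}
  {b: True, k: True, n: False}


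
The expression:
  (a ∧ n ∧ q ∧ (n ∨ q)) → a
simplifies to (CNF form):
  True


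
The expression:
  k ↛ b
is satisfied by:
  {k: True, b: False}


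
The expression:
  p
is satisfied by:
  {p: True}


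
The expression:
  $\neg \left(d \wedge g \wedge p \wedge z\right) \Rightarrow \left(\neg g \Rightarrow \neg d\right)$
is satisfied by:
  {g: True, d: False}
  {d: False, g: False}
  {d: True, g: True}


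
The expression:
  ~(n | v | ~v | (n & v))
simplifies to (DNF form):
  False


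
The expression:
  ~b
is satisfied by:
  {b: False}


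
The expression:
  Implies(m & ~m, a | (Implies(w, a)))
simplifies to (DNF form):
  True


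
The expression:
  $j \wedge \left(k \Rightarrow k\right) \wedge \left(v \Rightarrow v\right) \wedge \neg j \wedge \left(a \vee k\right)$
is never true.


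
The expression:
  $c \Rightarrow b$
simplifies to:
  $b \vee \neg c$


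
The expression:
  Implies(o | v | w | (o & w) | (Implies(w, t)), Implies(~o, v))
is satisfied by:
  {o: True, v: True}
  {o: True, v: False}
  {v: True, o: False}


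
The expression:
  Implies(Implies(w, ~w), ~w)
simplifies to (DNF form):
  True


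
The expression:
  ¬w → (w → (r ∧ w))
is always true.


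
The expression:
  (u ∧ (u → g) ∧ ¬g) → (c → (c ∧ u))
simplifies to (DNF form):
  True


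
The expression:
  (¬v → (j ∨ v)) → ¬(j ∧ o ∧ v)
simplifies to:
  ¬j ∨ ¬o ∨ ¬v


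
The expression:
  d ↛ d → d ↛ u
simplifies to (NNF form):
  True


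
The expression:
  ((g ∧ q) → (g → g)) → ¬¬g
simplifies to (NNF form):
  g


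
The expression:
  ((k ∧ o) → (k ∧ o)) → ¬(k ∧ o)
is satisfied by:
  {k: False, o: False}
  {o: True, k: False}
  {k: True, o: False}


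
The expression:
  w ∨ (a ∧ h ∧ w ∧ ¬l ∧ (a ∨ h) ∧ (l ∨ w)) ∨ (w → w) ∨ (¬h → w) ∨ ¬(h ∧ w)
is always true.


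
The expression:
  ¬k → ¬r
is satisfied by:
  {k: True, r: False}
  {r: False, k: False}
  {r: True, k: True}


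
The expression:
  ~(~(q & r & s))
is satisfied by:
  {r: True, s: True, q: True}


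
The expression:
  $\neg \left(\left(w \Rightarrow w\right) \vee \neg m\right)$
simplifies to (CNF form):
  $\text{False}$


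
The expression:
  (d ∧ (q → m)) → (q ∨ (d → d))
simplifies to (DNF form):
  True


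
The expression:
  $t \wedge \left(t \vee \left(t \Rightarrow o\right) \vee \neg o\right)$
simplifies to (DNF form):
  $t$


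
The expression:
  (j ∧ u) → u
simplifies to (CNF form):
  True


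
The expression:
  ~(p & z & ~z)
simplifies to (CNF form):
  True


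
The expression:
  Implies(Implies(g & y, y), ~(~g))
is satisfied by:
  {g: True}


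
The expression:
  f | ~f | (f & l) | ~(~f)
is always true.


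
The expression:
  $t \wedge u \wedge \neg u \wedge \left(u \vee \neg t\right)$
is never true.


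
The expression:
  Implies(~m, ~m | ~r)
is always true.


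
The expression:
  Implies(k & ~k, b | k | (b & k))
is always true.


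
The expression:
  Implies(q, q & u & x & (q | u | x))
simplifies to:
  ~q | (u & x)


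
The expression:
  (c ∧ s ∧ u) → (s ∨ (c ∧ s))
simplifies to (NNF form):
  True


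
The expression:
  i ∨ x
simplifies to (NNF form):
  i ∨ x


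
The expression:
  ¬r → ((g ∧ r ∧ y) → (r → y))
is always true.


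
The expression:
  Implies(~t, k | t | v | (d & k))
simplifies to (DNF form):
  k | t | v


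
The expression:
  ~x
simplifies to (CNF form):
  ~x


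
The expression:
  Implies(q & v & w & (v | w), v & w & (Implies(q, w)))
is always true.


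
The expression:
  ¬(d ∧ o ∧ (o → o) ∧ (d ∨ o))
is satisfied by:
  {o: False, d: False}
  {d: True, o: False}
  {o: True, d: False}


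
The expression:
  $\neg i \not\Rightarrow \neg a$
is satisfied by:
  {a: True, i: False}


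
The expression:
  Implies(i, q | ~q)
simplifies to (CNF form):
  True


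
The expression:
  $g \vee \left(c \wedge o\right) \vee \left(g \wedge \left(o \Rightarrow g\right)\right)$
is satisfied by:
  {o: True, g: True, c: True}
  {o: True, g: True, c: False}
  {g: True, c: True, o: False}
  {g: True, c: False, o: False}
  {o: True, c: True, g: False}


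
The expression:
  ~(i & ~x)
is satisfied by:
  {x: True, i: False}
  {i: False, x: False}
  {i: True, x: True}


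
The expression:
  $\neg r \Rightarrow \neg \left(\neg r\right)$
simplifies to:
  $r$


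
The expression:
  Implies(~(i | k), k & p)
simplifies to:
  i | k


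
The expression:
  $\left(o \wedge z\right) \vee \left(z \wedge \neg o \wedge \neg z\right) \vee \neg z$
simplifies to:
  $o \vee \neg z$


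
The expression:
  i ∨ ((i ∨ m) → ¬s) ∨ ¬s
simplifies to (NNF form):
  i ∨ ¬m ∨ ¬s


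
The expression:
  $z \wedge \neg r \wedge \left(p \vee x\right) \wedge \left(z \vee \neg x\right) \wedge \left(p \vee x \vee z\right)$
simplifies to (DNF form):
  $\left(p \wedge z \wedge \neg r\right) \vee \left(x \wedge z \wedge \neg r\right)$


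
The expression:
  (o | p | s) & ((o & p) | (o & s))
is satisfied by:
  {o: True, p: True, s: True}
  {o: True, p: True, s: False}
  {o: True, s: True, p: False}


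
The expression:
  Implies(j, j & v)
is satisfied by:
  {v: True, j: False}
  {j: False, v: False}
  {j: True, v: True}


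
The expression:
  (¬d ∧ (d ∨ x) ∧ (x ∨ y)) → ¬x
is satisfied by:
  {d: True, x: False}
  {x: False, d: False}
  {x: True, d: True}


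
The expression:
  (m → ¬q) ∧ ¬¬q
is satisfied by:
  {q: True, m: False}


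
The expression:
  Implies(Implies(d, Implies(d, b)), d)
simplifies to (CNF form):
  d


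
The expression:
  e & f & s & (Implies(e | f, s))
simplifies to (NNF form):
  e & f & s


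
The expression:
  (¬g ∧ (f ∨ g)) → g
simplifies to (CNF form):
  g ∨ ¬f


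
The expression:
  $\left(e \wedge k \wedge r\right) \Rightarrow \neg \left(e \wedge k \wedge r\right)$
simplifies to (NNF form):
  $\neg e \vee \neg k \vee \neg r$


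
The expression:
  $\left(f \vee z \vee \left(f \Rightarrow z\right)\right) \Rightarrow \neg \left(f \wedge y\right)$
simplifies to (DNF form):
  $\neg f \vee \neg y$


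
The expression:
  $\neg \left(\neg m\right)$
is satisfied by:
  {m: True}


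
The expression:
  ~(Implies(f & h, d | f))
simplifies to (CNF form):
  False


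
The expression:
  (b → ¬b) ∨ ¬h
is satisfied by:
  {h: False, b: False}
  {b: True, h: False}
  {h: True, b: False}


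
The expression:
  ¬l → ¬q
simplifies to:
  l ∨ ¬q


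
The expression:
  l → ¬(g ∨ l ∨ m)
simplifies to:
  ¬l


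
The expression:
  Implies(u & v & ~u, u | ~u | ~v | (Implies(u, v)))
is always true.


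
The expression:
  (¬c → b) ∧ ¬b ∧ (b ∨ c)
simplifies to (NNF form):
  c ∧ ¬b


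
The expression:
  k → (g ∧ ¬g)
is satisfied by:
  {k: False}


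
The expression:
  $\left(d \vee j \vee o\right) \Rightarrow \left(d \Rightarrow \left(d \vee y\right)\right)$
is always true.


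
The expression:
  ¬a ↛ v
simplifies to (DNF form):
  v ∨ ¬a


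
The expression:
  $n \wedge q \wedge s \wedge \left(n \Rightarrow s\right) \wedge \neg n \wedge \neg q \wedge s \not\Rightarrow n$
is never true.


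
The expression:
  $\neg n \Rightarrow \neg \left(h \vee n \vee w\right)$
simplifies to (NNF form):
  $n \vee \left(\neg h \wedge \neg w\right)$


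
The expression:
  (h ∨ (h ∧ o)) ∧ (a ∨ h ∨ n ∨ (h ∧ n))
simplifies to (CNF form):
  h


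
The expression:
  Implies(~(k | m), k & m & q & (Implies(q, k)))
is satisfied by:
  {k: True, m: True}
  {k: True, m: False}
  {m: True, k: False}


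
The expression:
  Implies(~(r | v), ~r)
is always true.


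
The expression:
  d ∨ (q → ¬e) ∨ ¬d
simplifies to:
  True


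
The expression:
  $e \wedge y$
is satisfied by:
  {e: True, y: True}


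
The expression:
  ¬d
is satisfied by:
  {d: False}


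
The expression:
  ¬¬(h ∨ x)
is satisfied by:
  {x: True, h: True}
  {x: True, h: False}
  {h: True, x: False}


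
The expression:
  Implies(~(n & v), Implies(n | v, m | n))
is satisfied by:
  {n: True, m: True, v: False}
  {n: True, v: False, m: False}
  {m: True, v: False, n: False}
  {m: False, v: False, n: False}
  {n: True, m: True, v: True}
  {n: True, v: True, m: False}
  {m: True, v: True, n: False}


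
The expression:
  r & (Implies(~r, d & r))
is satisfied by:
  {r: True}


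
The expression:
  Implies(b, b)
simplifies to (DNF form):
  True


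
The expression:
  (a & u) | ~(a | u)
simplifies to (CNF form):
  (a | ~a) & (a | ~u) & (u | ~a) & (u | ~u)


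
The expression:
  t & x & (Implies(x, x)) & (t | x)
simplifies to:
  t & x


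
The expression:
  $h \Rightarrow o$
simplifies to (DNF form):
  $o \vee \neg h$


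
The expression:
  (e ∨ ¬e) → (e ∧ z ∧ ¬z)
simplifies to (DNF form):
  False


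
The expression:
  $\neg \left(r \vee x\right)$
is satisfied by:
  {x: False, r: False}


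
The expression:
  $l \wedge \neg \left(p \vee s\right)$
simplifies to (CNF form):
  $l \wedge \neg p \wedge \neg s$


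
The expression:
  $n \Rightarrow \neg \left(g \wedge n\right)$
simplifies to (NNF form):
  $\neg g \vee \neg n$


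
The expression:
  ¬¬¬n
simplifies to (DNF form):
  ¬n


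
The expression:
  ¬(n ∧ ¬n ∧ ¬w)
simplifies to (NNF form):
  True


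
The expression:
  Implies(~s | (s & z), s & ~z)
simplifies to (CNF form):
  s & ~z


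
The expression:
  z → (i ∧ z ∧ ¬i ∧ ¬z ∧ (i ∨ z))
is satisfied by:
  {z: False}


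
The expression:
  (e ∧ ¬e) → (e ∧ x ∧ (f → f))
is always true.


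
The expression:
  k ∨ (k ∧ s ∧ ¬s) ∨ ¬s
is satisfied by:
  {k: True, s: False}
  {s: False, k: False}
  {s: True, k: True}


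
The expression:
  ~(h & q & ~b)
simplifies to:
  b | ~h | ~q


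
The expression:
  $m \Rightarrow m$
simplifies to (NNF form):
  $\text{True}$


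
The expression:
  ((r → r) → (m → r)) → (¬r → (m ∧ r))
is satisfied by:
  {r: True, m: True}
  {r: True, m: False}
  {m: True, r: False}


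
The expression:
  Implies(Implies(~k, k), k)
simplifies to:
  True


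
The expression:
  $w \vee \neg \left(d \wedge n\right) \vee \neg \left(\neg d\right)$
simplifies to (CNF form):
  $\text{True}$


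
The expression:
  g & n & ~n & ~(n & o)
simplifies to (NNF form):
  False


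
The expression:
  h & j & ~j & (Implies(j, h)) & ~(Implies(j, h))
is never true.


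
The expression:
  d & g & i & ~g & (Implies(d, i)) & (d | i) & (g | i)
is never true.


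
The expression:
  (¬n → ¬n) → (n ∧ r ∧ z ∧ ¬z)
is never true.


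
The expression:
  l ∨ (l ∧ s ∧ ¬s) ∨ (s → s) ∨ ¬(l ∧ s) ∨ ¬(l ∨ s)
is always true.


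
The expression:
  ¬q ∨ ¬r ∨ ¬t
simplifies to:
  ¬q ∨ ¬r ∨ ¬t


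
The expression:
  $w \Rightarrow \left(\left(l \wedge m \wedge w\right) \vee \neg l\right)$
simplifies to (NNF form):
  $m \vee \neg l \vee \neg w$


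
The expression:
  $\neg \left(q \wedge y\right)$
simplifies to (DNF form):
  $\neg q \vee \neg y$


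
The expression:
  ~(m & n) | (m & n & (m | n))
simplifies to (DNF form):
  True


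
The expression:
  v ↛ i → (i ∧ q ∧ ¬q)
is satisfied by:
  {i: True, v: False}
  {v: False, i: False}
  {v: True, i: True}


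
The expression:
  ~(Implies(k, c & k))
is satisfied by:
  {k: True, c: False}


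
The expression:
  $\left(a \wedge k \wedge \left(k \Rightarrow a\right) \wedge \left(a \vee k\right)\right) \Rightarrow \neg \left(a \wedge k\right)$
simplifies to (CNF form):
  $\neg a \vee \neg k$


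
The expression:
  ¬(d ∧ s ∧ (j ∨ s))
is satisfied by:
  {s: False, d: False}
  {d: True, s: False}
  {s: True, d: False}


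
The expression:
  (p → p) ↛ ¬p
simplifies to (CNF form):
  p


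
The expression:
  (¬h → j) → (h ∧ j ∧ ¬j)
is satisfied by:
  {h: False, j: False}


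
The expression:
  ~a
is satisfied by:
  {a: False}


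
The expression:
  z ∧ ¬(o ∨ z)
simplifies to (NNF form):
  False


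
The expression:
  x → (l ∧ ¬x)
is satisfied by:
  {x: False}


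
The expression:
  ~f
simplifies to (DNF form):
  ~f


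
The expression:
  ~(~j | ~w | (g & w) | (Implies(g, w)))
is never true.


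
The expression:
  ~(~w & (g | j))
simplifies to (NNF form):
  w | (~g & ~j)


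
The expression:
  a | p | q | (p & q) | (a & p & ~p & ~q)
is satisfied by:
  {a: True, q: True, p: True}
  {a: True, q: True, p: False}
  {a: True, p: True, q: False}
  {a: True, p: False, q: False}
  {q: True, p: True, a: False}
  {q: True, p: False, a: False}
  {p: True, q: False, a: False}


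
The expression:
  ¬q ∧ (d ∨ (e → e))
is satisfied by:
  {q: False}


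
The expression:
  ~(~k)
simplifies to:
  k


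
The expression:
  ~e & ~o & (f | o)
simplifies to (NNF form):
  f & ~e & ~o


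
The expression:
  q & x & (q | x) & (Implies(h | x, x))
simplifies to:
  q & x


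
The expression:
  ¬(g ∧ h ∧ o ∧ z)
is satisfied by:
  {h: False, z: False, g: False, o: False}
  {o: True, h: False, z: False, g: False}
  {g: True, h: False, z: False, o: False}
  {o: True, g: True, h: False, z: False}
  {z: True, o: False, h: False, g: False}
  {o: True, z: True, h: False, g: False}
  {g: True, z: True, o: False, h: False}
  {o: True, g: True, z: True, h: False}
  {h: True, g: False, z: False, o: False}
  {o: True, h: True, g: False, z: False}
  {g: True, h: True, o: False, z: False}
  {o: True, g: True, h: True, z: False}
  {z: True, h: True, g: False, o: False}
  {o: True, z: True, h: True, g: False}
  {g: True, z: True, h: True, o: False}


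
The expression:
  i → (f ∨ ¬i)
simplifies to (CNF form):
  f ∨ ¬i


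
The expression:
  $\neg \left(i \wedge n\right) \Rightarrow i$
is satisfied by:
  {i: True}


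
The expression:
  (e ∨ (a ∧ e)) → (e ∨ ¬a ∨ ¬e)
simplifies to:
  True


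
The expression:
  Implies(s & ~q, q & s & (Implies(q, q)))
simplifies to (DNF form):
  q | ~s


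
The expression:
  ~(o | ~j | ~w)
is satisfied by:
  {j: True, w: True, o: False}


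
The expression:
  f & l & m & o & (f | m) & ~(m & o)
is never true.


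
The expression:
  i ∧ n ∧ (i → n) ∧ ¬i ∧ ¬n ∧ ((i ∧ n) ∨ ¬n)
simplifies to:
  False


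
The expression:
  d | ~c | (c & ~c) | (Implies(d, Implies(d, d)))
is always true.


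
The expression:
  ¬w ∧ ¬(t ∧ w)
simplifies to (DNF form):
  ¬w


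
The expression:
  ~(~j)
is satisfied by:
  {j: True}


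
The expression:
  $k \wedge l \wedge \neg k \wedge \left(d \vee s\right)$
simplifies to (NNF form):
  $\text{False}$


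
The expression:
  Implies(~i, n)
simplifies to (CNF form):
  i | n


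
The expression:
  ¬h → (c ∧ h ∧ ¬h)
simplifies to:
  h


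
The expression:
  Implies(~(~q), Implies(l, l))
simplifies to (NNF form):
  True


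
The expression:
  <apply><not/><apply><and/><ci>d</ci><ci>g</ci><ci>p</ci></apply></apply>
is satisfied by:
  {p: False, d: False, g: False}
  {g: True, p: False, d: False}
  {d: True, p: False, g: False}
  {g: True, d: True, p: False}
  {p: True, g: False, d: False}
  {g: True, p: True, d: False}
  {d: True, p: True, g: False}


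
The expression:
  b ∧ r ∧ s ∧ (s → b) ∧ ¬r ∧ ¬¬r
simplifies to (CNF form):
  False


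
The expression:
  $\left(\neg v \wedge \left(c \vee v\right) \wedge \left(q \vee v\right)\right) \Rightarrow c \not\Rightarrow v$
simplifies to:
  $\text{True}$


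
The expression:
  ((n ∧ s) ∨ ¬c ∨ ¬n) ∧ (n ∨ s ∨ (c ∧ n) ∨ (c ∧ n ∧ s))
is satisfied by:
  {s: True, n: True, c: False}
  {s: True, n: False, c: False}
  {s: True, c: True, n: True}
  {s: True, c: True, n: False}
  {n: True, c: False, s: False}


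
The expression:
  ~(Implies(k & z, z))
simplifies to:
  False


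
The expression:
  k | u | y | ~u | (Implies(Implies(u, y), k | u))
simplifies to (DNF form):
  True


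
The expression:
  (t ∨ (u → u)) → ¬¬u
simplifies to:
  u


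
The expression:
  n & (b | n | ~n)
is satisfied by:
  {n: True}


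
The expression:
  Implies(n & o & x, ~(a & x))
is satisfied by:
  {x: False, o: False, n: False, a: False}
  {a: True, x: False, o: False, n: False}
  {n: True, x: False, o: False, a: False}
  {a: True, n: True, x: False, o: False}
  {o: True, a: False, x: False, n: False}
  {a: True, o: True, x: False, n: False}
  {n: True, o: True, a: False, x: False}
  {a: True, n: True, o: True, x: False}
  {x: True, n: False, o: False, a: False}
  {a: True, x: True, n: False, o: False}
  {n: True, x: True, a: False, o: False}
  {a: True, n: True, x: True, o: False}
  {o: True, x: True, n: False, a: False}
  {a: True, o: True, x: True, n: False}
  {n: True, o: True, x: True, a: False}


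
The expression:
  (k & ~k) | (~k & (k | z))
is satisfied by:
  {z: True, k: False}


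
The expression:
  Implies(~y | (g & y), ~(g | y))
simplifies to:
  ~g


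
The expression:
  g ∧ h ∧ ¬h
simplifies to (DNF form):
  False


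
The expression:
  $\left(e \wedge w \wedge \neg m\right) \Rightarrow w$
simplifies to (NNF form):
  $\text{True}$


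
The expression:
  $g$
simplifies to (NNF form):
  $g$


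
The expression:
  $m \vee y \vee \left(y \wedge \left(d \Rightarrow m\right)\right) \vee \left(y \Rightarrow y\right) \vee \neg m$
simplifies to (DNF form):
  $\text{True}$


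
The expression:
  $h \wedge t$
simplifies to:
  $h \wedge t$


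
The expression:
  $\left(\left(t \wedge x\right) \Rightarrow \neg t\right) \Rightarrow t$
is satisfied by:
  {t: True}


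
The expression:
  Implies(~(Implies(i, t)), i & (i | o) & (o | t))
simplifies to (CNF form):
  o | t | ~i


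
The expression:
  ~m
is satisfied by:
  {m: False}


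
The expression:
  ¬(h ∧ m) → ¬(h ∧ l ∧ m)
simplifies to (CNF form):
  True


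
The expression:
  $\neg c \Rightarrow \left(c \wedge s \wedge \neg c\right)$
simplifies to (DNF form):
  $c$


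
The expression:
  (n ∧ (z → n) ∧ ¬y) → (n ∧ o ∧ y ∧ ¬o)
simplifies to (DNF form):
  y ∨ ¬n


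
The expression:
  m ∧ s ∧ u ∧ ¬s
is never true.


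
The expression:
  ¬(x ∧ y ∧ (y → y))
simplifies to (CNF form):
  ¬x ∨ ¬y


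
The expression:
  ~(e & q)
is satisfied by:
  {e: False, q: False}
  {q: True, e: False}
  {e: True, q: False}


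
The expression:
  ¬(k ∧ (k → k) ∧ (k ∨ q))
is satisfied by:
  {k: False}


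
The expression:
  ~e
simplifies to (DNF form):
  ~e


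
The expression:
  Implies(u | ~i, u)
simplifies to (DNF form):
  i | u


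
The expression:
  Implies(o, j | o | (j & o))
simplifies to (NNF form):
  True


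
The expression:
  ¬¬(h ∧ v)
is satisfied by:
  {h: True, v: True}


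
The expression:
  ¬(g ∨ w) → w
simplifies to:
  g ∨ w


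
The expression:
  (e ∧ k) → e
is always true.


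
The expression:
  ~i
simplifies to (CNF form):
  ~i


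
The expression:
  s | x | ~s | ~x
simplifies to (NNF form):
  True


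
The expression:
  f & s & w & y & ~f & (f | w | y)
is never true.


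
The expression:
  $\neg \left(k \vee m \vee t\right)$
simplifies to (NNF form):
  $\neg k \wedge \neg m \wedge \neg t$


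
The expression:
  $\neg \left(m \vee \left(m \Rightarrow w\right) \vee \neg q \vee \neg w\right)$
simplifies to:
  $\text{False}$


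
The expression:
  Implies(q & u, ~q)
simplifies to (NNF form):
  ~q | ~u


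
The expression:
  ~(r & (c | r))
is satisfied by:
  {r: False}


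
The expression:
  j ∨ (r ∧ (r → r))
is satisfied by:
  {r: True, j: True}
  {r: True, j: False}
  {j: True, r: False}


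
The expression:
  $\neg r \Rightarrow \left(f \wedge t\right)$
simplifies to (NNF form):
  $r \vee \left(f \wedge t\right)$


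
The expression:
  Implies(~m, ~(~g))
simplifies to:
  g | m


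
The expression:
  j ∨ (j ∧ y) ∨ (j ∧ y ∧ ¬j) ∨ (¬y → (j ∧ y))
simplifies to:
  j ∨ y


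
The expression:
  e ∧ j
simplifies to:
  e ∧ j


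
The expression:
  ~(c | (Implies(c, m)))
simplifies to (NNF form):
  False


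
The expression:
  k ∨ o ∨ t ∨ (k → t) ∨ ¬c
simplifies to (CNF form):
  True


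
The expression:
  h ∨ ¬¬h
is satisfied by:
  {h: True}


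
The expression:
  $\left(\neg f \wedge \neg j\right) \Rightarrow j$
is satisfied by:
  {f: True, j: True}
  {f: True, j: False}
  {j: True, f: False}


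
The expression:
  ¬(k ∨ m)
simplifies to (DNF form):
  ¬k ∧ ¬m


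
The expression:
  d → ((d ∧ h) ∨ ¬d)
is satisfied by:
  {h: True, d: False}
  {d: False, h: False}
  {d: True, h: True}


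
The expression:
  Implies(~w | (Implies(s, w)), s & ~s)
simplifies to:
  False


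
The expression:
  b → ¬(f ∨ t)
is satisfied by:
  {f: False, b: False, t: False}
  {t: True, f: False, b: False}
  {f: True, t: False, b: False}
  {t: True, f: True, b: False}
  {b: True, t: False, f: False}


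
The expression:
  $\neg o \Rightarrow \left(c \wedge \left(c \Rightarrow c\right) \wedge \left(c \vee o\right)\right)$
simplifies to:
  $c \vee o$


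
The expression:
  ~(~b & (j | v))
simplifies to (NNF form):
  b | (~j & ~v)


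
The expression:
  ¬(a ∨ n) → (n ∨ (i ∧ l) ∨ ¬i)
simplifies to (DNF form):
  a ∨ l ∨ n ∨ ¬i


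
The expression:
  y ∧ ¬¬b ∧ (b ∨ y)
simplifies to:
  b ∧ y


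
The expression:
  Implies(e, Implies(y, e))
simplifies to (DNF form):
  True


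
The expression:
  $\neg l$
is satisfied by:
  {l: False}


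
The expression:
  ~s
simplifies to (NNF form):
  ~s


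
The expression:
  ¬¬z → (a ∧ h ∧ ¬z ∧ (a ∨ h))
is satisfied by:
  {z: False}


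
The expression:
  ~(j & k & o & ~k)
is always true.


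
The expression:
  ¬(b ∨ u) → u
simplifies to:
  b ∨ u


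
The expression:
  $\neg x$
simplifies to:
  $\neg x$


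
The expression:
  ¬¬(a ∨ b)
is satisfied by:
  {a: True, b: True}
  {a: True, b: False}
  {b: True, a: False}


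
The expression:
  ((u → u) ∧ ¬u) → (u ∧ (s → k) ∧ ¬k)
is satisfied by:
  {u: True}


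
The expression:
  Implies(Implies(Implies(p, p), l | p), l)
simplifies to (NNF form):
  l | ~p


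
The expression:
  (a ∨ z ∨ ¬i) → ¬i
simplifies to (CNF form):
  (¬a ∨ ¬i) ∧ (¬i ∨ ¬z)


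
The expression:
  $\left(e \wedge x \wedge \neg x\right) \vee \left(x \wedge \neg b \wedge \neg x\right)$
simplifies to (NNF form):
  $\text{False}$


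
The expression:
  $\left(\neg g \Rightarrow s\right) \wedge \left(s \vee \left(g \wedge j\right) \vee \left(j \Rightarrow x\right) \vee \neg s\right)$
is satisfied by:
  {g: True, s: True}
  {g: True, s: False}
  {s: True, g: False}


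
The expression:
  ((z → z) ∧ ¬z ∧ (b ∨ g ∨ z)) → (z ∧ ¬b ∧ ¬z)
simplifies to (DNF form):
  z ∨ (¬b ∧ ¬g)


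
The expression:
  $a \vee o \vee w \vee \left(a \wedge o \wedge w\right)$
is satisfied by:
  {a: True, o: True, w: True}
  {a: True, o: True, w: False}
  {a: True, w: True, o: False}
  {a: True, w: False, o: False}
  {o: True, w: True, a: False}
  {o: True, w: False, a: False}
  {w: True, o: False, a: False}


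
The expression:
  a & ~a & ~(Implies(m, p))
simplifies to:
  False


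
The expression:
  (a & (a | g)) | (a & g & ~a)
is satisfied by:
  {a: True}


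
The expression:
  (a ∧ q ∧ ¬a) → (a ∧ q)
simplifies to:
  True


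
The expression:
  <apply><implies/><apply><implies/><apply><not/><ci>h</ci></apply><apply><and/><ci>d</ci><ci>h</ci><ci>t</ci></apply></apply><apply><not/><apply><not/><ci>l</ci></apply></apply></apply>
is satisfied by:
  {l: True, h: False}
  {h: False, l: False}
  {h: True, l: True}


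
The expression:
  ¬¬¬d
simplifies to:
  ¬d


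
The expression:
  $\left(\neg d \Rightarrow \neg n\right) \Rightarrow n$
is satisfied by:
  {n: True}


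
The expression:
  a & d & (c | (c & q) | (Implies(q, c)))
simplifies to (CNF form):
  a & d & (c | ~q)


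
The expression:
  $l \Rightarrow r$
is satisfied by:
  {r: True, l: False}
  {l: False, r: False}
  {l: True, r: True}


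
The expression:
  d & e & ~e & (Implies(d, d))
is never true.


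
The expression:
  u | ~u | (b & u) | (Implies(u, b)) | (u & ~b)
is always true.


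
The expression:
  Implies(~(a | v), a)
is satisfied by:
  {a: True, v: True}
  {a: True, v: False}
  {v: True, a: False}


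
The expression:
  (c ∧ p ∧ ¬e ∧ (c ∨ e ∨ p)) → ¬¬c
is always true.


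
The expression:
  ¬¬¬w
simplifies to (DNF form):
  ¬w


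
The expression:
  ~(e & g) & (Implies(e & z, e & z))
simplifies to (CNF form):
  ~e | ~g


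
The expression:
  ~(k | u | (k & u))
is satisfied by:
  {u: False, k: False}


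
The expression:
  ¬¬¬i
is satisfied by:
  {i: False}


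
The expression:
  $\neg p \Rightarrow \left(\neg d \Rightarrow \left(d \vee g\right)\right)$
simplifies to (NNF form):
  $d \vee g \vee p$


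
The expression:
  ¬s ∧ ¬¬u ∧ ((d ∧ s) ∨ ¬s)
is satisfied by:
  {u: True, s: False}


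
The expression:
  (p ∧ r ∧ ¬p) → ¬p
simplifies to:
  True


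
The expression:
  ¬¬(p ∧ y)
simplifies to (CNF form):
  p ∧ y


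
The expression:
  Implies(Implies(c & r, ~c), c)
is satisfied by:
  {c: True}


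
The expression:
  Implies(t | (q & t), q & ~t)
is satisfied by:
  {t: False}


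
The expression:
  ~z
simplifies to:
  ~z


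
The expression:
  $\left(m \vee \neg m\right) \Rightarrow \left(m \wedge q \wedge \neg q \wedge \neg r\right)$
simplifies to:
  $\text{False}$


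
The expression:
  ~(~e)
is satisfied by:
  {e: True}


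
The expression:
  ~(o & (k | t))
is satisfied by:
  {t: False, o: False, k: False}
  {k: True, t: False, o: False}
  {t: True, k: False, o: False}
  {k: True, t: True, o: False}
  {o: True, k: False, t: False}


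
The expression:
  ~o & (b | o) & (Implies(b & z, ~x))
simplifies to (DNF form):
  (b & ~o & ~x) | (b & ~o & ~z)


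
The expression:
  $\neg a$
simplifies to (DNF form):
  $\neg a$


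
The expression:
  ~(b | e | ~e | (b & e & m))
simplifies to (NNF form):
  False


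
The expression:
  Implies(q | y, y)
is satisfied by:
  {y: True, q: False}
  {q: False, y: False}
  {q: True, y: True}


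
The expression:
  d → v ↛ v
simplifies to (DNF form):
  ¬d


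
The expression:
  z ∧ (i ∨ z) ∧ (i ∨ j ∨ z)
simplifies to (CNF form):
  z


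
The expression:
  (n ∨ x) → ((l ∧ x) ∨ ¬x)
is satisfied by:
  {l: True, x: False}
  {x: False, l: False}
  {x: True, l: True}


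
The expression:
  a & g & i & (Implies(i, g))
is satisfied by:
  {a: True, i: True, g: True}


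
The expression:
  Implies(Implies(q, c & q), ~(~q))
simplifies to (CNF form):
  q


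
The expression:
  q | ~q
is always true.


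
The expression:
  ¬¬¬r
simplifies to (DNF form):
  ¬r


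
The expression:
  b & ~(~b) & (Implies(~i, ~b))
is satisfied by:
  {i: True, b: True}


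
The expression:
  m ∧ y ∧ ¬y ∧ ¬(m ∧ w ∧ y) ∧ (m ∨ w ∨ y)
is never true.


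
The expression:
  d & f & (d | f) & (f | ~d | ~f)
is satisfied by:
  {d: True, f: True}


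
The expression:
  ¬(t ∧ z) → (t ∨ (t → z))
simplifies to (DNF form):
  True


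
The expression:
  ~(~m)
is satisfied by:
  {m: True}


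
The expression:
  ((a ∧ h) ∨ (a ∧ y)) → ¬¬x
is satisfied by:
  {x: True, y: False, h: False, a: False}
  {x: True, h: True, y: False, a: False}
  {x: True, y: True, h: False, a: False}
  {x: True, h: True, y: True, a: False}
  {x: False, y: False, h: False, a: False}
  {h: True, x: False, y: False, a: False}
  {y: True, x: False, h: False, a: False}
  {h: True, y: True, x: False, a: False}
  {a: True, x: True, y: False, h: False}
  {a: True, h: True, x: True, y: False}
  {a: True, x: True, y: True, h: False}
  {a: True, h: True, x: True, y: True}
  {a: True, x: False, y: False, h: False}


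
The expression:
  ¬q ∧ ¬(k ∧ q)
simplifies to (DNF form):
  ¬q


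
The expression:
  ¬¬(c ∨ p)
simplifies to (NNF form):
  c ∨ p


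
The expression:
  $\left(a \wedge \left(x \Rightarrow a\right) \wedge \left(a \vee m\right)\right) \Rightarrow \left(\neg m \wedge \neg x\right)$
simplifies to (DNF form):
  $\left(\neg m \wedge \neg x\right) \vee \neg a$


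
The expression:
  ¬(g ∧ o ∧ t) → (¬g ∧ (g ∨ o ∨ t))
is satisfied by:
  {o: True, t: True, g: False}
  {o: True, t: False, g: False}
  {t: True, o: False, g: False}
  {o: True, g: True, t: True}


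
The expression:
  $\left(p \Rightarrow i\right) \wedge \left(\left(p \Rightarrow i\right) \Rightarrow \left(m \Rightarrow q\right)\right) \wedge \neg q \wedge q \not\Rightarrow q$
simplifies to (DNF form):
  $\text{False}$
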